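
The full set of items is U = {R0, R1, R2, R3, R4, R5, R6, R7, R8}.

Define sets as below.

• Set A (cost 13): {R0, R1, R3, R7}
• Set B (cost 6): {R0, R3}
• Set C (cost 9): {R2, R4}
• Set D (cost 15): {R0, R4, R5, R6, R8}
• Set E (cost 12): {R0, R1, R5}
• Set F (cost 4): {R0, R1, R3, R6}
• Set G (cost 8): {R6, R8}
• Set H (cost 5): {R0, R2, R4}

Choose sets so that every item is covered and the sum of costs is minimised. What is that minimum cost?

A, D, H together cover every item (A ∪ D ∪ H = {R0, R1, R2, R3, R4, R5, R6, R7, R8}); total cost 13 + 15 + 5 = 33.
The greedy pick F, H, D, A costs 37; no covering selection beats 33.

33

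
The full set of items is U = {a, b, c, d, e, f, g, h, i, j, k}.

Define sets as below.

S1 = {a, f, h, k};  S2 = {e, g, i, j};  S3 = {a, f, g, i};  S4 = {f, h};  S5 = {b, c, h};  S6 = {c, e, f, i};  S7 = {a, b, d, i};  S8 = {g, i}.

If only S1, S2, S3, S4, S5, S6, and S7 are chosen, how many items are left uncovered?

Union of S1, S2, S3, S4, S5, S6, S7 = {a, b, c, d, e, f, g, h, i, j, k} — that's every item, so 0 are uncovered.

0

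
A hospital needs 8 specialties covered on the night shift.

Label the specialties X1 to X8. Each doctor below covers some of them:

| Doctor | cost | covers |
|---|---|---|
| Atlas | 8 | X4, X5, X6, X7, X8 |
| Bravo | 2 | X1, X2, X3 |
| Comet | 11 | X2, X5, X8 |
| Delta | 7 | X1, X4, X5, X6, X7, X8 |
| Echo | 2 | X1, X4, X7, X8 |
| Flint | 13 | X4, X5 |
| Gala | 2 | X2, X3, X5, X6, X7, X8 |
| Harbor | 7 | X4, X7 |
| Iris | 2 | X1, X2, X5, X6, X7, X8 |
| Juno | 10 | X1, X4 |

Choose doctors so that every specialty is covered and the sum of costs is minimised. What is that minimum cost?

4

Echo, Gala together cover every specialty (Echo ∪ Gala = {X1, X2, X3, X4, X5, X6, X7, X8}); total cost 2 + 2 = 4.
No covering selection has total cost below 4.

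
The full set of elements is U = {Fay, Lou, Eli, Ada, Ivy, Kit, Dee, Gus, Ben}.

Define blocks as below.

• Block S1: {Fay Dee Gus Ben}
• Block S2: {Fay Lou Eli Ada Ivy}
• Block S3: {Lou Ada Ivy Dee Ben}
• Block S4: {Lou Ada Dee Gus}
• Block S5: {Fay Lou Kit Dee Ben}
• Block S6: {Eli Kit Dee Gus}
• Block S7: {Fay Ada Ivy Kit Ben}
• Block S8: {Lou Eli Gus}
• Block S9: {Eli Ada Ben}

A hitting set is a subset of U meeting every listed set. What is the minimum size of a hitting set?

3

H = {Eli, Dee, Ben} meets every block (each contains at least one member of H), and |H| = 3.
No choice of 2 elements meets every block, so 3 is the minimum.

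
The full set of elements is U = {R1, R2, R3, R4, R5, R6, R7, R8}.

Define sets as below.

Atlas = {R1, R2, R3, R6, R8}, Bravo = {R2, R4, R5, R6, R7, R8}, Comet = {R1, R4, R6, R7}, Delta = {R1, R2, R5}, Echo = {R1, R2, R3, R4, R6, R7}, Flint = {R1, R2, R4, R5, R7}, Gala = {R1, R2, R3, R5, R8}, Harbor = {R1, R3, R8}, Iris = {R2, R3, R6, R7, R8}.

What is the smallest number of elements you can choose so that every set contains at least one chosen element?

2

Take H = {R1, R2}. Each listed set contains at least one of these, so H is a hitting set of size 2.
No single element lies in every set, so at least 2 are needed and 2 is optimal.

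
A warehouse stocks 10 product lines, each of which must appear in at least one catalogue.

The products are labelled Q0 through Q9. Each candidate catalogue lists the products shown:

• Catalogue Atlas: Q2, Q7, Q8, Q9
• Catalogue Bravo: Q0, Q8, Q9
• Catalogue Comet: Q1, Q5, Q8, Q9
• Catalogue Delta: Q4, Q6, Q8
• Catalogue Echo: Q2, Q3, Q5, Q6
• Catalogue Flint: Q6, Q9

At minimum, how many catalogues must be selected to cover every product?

Atlas and Bravo and Comet and Delta and Echo together: Atlas ∪ Bravo ∪ Comet ∪ Delta ∪ Echo = {Q0, Q1, Q2, Q3, Q4, Q5, Q6, Q7, Q8, Q9} — every product is covered.
No 4 of the 6 catalogues cover everything (all 15 combinations miss at least one product), so 5 is optimal.

5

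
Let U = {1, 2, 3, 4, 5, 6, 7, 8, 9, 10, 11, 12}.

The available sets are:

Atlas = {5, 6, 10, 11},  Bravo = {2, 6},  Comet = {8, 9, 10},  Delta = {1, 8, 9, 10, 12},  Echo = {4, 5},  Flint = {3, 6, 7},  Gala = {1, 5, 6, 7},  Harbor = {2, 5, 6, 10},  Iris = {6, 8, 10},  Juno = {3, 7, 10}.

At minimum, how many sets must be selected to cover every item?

5

Atlas, Bravo, Delta, Echo, and Flint cover everything between them: the union {1, 2, 3, 4, 5, 6, 7, 8, 9, 10, 11, 12} is all of U.
No 4 of the 10 sets cover everything (all 210 combinations miss at least one item), so 5 is optimal.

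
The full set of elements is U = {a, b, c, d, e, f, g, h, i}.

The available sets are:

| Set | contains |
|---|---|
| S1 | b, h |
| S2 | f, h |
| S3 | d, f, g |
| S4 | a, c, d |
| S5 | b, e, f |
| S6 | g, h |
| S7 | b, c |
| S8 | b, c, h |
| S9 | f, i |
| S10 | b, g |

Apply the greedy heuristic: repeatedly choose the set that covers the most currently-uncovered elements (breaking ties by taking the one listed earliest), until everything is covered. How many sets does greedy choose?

Greedy: pick S3 (covers 3 new) → pick S8 (covers 3 new) → pick S4 (covers 1 new) → pick S5 (covers 1 new) → pick S9 (covers 1 new). Total picks: 5.
(The true minimum cover uses only 4 sets, so greedy is not optimal here.)

5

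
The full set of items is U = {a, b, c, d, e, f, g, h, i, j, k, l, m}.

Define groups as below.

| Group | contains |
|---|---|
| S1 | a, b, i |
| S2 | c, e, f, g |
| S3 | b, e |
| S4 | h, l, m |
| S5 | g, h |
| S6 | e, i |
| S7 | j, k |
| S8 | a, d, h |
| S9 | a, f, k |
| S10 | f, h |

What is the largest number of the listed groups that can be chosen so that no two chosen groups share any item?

S1, S2, S4, S7 are pairwise disjoint (S1={a,b,i}; S2={c,e,f,g}; S4={h,l,m}; S7={j,k}).
Every remaining group overlaps one of these, and no 5 of the listed groups are pairwise disjoint, so 4 is the maximum.

4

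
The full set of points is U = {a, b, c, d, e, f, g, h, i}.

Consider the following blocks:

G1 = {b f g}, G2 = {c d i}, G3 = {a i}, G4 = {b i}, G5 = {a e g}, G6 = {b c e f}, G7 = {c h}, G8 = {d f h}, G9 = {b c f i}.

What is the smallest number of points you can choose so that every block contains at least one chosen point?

4

T = {b, e, h, i} meets every block (each contains at least one member of T), and |T| = 4.
No choice of 3 points meets every block, so 4 is the minimum.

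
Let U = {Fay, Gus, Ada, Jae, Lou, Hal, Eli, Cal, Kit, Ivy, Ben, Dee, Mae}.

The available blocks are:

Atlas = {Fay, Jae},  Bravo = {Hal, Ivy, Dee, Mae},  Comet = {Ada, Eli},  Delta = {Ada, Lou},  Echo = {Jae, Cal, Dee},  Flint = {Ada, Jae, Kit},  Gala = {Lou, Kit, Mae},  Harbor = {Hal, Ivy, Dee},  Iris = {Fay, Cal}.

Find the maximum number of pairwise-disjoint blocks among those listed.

4

Atlas, Comet, Gala, Harbor are pairwise disjoint (Atlas={Fay,Jae}; Comet={Ada,Eli}; Gala={Lou,Kit,Mae}; Harbor={Hal,Ivy,Dee}).
Every remaining block overlaps one of these, and no 5 of the listed blocks are pairwise disjoint, so 4 is the maximum.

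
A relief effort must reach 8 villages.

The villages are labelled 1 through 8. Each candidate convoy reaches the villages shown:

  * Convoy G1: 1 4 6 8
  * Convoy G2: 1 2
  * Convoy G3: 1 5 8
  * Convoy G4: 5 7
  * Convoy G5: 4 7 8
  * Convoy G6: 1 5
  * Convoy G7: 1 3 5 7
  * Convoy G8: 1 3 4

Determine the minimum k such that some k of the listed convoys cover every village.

3

Take {G1, G2, G7}. Their union is {1, 2, 3, 4, 5, 6, 7, 8}, which is all 8 villages.
Only G2 contains 2, so G2 is forced; the remaining 6 villages need at least 2 more convoys (each remaining convoy adds at most 3) — so at least 3 convoys are needed, and 3 is optimal.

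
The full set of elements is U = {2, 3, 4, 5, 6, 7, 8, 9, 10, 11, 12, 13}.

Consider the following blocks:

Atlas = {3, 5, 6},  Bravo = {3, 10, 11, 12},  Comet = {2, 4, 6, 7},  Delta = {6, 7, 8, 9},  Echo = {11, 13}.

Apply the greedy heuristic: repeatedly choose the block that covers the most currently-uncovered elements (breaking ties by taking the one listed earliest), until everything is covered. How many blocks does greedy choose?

5

Greedy: pick Bravo (covers 4 new) → pick Comet (covers 4 new) → pick Delta (covers 2 new) → pick Atlas (covers 1 new) → pick Echo (covers 1 new). Total picks: 5.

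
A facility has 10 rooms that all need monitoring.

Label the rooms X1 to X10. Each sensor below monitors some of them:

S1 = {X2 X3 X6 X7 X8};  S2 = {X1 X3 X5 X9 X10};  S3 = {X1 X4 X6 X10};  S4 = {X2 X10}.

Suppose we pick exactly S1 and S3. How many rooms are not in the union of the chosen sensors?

Union of S1, S3 = {X1, X2, X3, X4, X6, X7, X8, X10}.
Not covered: X5, X9 — 2 rooms.

2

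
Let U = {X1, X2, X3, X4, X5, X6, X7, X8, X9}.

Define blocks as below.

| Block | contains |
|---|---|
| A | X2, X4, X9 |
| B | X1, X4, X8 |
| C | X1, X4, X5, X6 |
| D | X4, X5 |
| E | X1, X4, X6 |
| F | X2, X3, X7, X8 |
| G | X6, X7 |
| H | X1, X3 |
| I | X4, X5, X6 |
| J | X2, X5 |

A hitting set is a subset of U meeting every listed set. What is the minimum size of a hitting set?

Take T = {X3, X4, X5, X7}. Each listed block contains at least one of these, so T is a hitting set of size 4.
No choice of 3 points meets every block, so 4 is the minimum.

4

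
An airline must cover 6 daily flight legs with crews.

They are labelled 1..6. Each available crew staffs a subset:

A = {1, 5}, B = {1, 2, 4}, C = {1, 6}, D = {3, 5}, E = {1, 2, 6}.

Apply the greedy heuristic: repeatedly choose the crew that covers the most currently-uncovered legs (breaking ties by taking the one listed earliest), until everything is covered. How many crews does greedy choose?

3

Greedy: pick B (covers 3 new) → pick D (covers 2 new) → pick C (covers 1 new). Total picks: 3.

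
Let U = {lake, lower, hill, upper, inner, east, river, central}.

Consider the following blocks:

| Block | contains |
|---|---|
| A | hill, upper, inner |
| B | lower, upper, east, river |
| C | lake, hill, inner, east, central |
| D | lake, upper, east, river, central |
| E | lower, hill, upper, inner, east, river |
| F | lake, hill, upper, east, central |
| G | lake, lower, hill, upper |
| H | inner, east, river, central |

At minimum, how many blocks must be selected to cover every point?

C and E together: C ∪ E = {lake, lower, hill, upper, inner, east, river, central} — every point is covered.
No single block has all 8 points (the largest, E, has 6), so 2 is optimal.

2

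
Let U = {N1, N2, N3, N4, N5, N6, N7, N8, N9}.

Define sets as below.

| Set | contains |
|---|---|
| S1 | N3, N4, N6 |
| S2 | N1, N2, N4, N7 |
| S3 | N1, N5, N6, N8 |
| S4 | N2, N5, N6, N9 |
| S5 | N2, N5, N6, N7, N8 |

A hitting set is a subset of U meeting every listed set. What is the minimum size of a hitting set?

H = {N4, N5} meets every set (each contains at least one member of H), and |H| = 2.
No single point lies in every set, so at least 2 are needed and 2 is optimal.

2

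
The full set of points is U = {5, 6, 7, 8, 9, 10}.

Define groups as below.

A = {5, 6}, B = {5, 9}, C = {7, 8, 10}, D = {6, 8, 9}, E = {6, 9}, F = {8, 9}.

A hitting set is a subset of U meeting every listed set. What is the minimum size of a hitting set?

The 3 points {5, 8, 9} hit every group.
No choice of 2 points meets every group, so 3 is the minimum.

3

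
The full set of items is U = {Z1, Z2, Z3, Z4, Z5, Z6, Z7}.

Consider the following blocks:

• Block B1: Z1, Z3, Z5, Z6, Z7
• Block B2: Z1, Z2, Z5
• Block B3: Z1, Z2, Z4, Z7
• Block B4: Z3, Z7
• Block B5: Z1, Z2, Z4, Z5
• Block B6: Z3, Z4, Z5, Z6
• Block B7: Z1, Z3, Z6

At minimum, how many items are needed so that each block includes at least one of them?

H = {Z2, Z3} meets every block (each contains at least one member of H), and |H| = 2.
The blocks B4, B5 are pairwise disjoint, so any hitting set needs a separate item for each — at least 2. Hence 2 is optimal.

2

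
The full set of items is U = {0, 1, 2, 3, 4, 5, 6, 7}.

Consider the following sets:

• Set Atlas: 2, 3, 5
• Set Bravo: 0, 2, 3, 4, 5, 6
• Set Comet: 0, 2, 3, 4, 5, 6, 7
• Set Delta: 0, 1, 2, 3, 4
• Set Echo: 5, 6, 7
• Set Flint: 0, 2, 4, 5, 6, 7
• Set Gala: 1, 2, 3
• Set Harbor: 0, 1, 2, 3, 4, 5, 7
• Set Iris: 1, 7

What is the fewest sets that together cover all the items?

2

Comet and Delta cover everything between them: the union {0, 1, 2, 3, 4, 5, 6, 7} is all of U.
No single set has all 8 items (the largest, Comet, has 7), so 2 is optimal.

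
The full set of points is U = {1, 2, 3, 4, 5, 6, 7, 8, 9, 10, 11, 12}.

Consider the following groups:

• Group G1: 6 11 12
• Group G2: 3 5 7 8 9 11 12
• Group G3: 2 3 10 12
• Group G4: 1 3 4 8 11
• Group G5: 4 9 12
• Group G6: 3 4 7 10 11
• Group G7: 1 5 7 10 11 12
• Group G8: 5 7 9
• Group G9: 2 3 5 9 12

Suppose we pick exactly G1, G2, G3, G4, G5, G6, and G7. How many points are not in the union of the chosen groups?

Union of G1, G2, G3, G4, G5, G6, G7 = {1, 2, 3, 4, 5, 6, 7, 8, 9, 10, 11, 12} — that's every point, so 0 are uncovered.

0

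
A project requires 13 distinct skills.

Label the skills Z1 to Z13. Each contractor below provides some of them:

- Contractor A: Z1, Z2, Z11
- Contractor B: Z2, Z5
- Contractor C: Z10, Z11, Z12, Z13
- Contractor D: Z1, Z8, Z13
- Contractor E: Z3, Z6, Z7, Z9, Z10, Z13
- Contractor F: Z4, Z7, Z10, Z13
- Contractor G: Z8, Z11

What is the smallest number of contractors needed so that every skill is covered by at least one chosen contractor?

Take {B, C, D, E, F}. Their union is {Z1, Z2, Z3, Z4, Z5, Z6, Z7, Z8, Z9, Z10, Z11, Z12, Z13}, which is all 13 skills.
No 4 of the 7 contractors cover everything (all 35 combinations miss at least one skill), so 5 is optimal.

5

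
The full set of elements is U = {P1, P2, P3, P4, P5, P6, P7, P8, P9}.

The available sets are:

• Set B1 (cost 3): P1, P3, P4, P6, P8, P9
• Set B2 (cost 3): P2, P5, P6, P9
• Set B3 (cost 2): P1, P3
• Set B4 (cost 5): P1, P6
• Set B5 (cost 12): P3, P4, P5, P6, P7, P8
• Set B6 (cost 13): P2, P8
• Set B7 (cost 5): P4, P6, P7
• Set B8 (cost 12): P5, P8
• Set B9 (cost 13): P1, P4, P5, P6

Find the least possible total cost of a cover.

11

B1, B2, B7 together cover every element (B1 ∪ B2 ∪ B7 = {P1, P2, P3, P4, P5, P6, P7, P8, P9}); total cost 3 + 3 + 5 = 11.
No covering selection has total cost below 11.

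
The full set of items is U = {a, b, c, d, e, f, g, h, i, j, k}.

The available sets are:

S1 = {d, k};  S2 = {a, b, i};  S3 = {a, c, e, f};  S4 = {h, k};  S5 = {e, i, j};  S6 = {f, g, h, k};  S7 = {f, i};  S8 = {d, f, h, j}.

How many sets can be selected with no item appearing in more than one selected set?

2

S1, S3 are pairwise disjoint (S1={d,k}; S3={a,c,e,f}).
Every remaining set overlaps one of these, and no 3 of the listed sets are pairwise disjoint, so 2 is the maximum.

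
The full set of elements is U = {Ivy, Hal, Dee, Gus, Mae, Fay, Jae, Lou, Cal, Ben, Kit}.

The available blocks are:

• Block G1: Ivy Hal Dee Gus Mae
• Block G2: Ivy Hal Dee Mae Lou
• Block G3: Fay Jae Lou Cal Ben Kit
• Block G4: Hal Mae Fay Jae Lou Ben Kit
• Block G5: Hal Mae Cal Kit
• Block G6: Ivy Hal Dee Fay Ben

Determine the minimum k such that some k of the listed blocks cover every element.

G1 and G3 cover everything between them: the union {Ivy, Hal, Dee, Gus, Mae, Fay, Jae, Lou, Cal, Ben, Kit} is all of U.
No single block has all 11 elements (the largest, G4, has 7), so 2 is optimal.

2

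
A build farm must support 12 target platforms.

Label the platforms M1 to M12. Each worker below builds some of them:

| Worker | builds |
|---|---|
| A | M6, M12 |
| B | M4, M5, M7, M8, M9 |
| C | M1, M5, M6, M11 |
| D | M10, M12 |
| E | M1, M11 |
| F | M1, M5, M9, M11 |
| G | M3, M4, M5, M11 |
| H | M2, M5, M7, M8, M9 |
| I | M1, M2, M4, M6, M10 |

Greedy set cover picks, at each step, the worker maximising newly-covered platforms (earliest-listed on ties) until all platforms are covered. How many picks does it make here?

4

Greedy: pick B (covers 5 new) → pick I (covers 4 new) → pick G (covers 2 new) → pick A (covers 1 new). Total picks: 4.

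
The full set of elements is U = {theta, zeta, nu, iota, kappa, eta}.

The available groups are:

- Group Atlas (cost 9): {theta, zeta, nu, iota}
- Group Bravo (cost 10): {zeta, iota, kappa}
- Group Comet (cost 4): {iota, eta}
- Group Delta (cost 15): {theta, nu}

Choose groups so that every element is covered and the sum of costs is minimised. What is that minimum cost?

23

Atlas, Bravo, Comet together cover every element (Atlas ∪ Bravo ∪ Comet = {theta, zeta, nu, iota, kappa, eta}); total cost 9 + 10 + 4 = 23.
No covering selection has total cost below 23.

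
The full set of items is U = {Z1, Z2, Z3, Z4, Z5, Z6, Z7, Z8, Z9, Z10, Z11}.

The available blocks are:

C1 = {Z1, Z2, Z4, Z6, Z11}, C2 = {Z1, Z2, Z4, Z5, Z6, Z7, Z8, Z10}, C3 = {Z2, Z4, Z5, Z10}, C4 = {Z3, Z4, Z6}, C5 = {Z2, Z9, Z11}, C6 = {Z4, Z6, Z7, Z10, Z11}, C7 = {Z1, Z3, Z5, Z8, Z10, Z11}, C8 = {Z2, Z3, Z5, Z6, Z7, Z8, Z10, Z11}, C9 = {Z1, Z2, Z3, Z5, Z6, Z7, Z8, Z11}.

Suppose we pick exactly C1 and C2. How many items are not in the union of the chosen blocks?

Union of C1, C2 = {Z1, Z2, Z4, Z5, Z6, Z7, Z8, Z10, Z11}.
Not covered: Z3, Z9 — 2 items.

2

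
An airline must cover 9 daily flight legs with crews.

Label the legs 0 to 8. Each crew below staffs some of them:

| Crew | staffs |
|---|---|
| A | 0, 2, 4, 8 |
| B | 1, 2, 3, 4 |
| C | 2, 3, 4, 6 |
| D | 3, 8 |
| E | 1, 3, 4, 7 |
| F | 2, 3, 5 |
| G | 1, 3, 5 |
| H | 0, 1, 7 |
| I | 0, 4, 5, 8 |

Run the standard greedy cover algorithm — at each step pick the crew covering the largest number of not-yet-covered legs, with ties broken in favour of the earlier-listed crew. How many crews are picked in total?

4

Greedy: pick A (covers 4 new) → pick E (covers 3 new) → pick C (covers 1 new) → pick F (covers 1 new). Total picks: 4.
(The true minimum cover uses only 3 crews, so greedy is not optimal here.)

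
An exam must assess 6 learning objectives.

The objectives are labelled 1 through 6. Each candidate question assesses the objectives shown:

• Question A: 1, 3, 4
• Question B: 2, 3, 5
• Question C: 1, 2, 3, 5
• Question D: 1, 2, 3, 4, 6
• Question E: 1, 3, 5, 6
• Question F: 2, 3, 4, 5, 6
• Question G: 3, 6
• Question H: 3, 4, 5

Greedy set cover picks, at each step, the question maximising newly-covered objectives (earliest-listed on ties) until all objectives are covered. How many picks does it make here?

2

Greedy: pick D (covers 5 new) → pick B (covers 1 new). Total picks: 2.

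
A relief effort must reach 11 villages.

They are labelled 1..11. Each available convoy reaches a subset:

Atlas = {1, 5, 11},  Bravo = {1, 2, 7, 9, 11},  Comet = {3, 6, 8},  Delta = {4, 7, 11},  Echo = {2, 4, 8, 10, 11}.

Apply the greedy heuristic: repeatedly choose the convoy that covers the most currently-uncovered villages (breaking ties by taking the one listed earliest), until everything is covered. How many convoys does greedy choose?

4

Greedy: pick Bravo (covers 5 new) → pick Comet (covers 3 new) → pick Echo (covers 2 new) → pick Atlas (covers 1 new). Total picks: 4.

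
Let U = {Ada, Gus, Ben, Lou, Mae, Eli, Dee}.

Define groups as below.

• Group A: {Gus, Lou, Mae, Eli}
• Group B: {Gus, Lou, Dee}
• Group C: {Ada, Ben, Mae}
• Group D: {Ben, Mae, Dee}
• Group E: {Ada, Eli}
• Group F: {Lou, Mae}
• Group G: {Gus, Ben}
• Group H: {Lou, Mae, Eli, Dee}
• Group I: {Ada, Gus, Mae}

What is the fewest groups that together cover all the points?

3

A and B and C together: A ∪ B ∪ C = {Ada, Gus, Ben, Lou, Mae, Eli, Dee} — every point is covered.
No 2 of the 9 groups cover everything (all 36 combinations miss at least one point), so 3 is optimal.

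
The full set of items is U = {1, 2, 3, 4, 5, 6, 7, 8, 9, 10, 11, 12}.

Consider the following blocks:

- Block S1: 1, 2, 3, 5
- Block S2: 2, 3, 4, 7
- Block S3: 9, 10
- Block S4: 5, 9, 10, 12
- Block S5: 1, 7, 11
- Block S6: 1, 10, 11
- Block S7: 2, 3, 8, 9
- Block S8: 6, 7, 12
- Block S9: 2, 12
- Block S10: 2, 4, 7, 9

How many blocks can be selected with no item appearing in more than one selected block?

3

S1, S3, S8 are pairwise disjoint (S1={1,2,3,5}; S3={9,10}; S8={6,7,12}).
Every remaining block overlaps one of these, and no 4 of the listed blocks are pairwise disjoint, so 3 is the maximum.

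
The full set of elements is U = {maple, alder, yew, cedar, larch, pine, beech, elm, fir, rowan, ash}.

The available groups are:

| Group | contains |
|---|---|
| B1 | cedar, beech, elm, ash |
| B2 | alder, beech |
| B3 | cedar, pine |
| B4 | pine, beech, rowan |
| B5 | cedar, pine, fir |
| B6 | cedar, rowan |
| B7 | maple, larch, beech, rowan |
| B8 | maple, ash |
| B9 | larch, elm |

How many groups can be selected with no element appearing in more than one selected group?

4

B2, B5, B8, B9 are pairwise disjoint (B2={alder,beech}; B5={cedar,pine,fir}; B8={maple,ash}; B9={larch,elm}).
Every remaining group overlaps one of these, and no 5 of the listed groups are pairwise disjoint, so 4 is the maximum.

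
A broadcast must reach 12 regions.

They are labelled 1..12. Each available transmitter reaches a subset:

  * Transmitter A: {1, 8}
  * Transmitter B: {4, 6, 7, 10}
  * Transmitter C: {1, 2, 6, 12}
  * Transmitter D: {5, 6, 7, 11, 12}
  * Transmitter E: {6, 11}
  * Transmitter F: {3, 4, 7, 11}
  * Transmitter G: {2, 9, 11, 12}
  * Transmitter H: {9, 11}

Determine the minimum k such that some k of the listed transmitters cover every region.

5

A and B and D and F and G together: A ∪ B ∪ D ∪ F ∪ G = {1, 2, 3, 4, 5, 6, 7, 8, 9, 10, 11, 12} — every region is covered.
Only D contains 5, so D is forced; the remaining 7 regions need at least 4 more transmitters (each remaining transmitter adds at most 2) — so at least 5 transmitters are needed, and 5 is optimal.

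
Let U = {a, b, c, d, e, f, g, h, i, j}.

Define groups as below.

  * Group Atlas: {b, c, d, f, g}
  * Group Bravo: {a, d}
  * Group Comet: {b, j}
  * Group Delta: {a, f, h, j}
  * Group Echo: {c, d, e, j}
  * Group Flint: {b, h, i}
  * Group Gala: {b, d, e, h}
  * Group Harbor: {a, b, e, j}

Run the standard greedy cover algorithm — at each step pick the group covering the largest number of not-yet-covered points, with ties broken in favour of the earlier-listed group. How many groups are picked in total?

4

Greedy: pick Atlas (covers 5 new) → pick Delta (covers 3 new) → pick Echo (covers 1 new) → pick Flint (covers 1 new). Total picks: 4.
(The true minimum cover uses only 3 groups, so greedy is not optimal here.)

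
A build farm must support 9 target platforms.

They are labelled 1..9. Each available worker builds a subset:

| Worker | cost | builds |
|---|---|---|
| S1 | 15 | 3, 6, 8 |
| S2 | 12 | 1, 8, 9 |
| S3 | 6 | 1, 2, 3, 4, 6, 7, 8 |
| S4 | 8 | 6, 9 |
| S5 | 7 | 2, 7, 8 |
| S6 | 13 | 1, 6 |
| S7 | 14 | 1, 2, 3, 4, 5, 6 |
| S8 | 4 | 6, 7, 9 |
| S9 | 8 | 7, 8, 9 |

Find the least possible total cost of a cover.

S7, S9 together cover every platform (S7 ∪ S9 = {1, 2, 3, 4, 5, 6, 7, 8, 9}); total cost 14 + 8 = 22.
The greedy pick S3, S8, S7 costs 24; no covering selection beats 22.

22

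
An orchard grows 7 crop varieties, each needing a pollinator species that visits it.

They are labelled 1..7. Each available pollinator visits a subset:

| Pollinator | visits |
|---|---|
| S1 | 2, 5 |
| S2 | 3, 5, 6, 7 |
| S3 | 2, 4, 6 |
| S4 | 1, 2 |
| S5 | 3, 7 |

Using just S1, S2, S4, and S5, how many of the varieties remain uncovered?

Union of S1, S2, S4, S5 = {1, 2, 3, 5, 6, 7}.
Not covered: 4 — 1 variety.

1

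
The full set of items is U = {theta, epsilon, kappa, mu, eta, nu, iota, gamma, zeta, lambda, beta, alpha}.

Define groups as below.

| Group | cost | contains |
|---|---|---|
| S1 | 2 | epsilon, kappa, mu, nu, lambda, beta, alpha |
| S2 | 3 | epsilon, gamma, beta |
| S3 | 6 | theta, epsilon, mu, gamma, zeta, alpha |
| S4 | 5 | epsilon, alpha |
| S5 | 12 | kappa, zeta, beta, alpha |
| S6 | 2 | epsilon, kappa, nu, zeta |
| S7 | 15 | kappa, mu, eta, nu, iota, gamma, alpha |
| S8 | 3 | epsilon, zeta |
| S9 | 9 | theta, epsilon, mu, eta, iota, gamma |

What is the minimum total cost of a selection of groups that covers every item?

13

S1, S6, S9 together cover every item (S1 ∪ S6 ∪ S9 = {theta, epsilon, kappa, mu, eta, nu, iota, gamma, zeta, lambda, beta, alpha}); total cost 2 + 2 + 9 = 13.
The greedy pick S1, S3, S9 costs 17; no covering selection beats 13.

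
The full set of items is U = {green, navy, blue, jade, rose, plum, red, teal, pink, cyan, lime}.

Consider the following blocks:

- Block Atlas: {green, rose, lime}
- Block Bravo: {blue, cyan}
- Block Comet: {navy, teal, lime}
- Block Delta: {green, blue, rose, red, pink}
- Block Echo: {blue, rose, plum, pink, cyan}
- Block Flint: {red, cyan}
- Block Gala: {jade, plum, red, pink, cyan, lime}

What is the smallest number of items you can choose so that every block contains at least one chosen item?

The 3 items {green, navy, cyan} hit every block.
No choice of 2 items meets every block, so 3 is the minimum.

3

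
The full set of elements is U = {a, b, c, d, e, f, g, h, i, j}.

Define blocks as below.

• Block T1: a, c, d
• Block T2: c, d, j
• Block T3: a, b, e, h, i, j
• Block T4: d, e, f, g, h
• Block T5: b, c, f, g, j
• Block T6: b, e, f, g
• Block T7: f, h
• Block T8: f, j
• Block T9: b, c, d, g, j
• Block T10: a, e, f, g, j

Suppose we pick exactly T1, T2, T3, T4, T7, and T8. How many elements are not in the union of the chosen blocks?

Union of T1, T2, T3, T4, T7, T8 = {a, b, c, d, e, f, g, h, i, j} — that's every element, so 0 are uncovered.

0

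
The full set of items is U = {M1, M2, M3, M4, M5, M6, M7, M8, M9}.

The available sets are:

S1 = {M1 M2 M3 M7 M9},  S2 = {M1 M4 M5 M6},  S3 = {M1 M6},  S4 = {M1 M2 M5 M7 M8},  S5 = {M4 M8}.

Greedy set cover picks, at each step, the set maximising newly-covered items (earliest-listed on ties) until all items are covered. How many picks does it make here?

Greedy: pick S1 (covers 5 new) → pick S2 (covers 3 new) → pick S4 (covers 1 new). Total picks: 3.

3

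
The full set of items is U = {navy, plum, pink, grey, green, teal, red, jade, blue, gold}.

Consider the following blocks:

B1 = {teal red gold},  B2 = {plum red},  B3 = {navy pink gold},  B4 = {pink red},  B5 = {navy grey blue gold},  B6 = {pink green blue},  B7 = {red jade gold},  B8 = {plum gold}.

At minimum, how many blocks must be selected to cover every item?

B1 and B5 and B6 and B7 and B8 together: B1 ∪ B5 ∪ B6 ∪ B7 ∪ B8 = {navy, plum, pink, grey, green, teal, red, jade, blue, gold} — every item is covered.
No 4 of the 8 blocks cover everything (all 70 combinations miss at least one item), so 5 is optimal.

5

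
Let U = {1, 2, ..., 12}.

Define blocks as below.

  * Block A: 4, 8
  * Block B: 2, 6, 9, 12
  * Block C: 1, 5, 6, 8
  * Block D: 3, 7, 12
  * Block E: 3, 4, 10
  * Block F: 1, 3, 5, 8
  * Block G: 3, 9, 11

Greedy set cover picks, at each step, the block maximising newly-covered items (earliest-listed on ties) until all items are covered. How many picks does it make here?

Greedy: pick B (covers 4 new) → pick F (covers 4 new) → pick E (covers 2 new) → pick D (covers 1 new) → pick G (covers 1 new). Total picks: 5.

5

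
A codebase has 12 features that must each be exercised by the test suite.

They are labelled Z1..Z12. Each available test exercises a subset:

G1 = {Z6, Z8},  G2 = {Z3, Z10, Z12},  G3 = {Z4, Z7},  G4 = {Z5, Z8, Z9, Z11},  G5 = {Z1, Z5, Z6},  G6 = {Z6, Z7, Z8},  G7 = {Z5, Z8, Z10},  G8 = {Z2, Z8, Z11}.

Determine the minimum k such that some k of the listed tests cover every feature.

5

Take {G2, G3, G4, G5, G8}. Their union is {Z1, Z2, Z3, Z4, Z5, Z6, Z7, Z8, Z9, Z10, Z11, Z12}, which is all 12 features.
No 4 of the 8 tests cover everything (all 70 combinations miss at least one feature), so 5 is optimal.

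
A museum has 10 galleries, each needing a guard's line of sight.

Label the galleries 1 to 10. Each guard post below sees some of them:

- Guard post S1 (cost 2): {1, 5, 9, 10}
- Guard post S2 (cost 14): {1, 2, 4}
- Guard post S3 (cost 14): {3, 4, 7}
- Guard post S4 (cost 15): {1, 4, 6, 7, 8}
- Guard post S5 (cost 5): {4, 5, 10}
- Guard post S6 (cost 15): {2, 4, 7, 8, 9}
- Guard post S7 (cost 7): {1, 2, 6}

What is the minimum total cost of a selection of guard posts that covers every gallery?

S1, S3, S6, S7 together cover every gallery (S1 ∪ S3 ∪ S6 ∪ S7 = {1, 2, 3, 4, 5, 6, 7, 8, 9, 10}); total cost 2 + 14 + 15 + 7 = 38.
No covering selection has total cost below 38.

38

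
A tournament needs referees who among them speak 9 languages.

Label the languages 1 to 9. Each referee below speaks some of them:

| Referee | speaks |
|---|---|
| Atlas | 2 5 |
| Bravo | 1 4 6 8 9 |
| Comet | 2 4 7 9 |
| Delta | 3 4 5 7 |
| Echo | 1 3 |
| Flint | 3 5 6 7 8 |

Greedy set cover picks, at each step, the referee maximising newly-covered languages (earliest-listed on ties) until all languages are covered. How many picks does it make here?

Greedy: pick Bravo (covers 5 new) → pick Delta (covers 3 new) → pick Atlas (covers 1 new). Total picks: 3.

3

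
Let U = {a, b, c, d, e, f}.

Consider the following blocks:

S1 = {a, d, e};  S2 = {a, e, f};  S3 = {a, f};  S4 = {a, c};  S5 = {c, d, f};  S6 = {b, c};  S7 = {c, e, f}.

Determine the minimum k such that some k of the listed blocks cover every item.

S1 and S3 and S6 together: S1 ∪ S3 ∪ S6 = {a, b, c, d, e, f} — every item is covered.
Only S6 contains b, so S6 is forced; the remaining 4 items need at least 2 more blocks (each remaining block adds at most 3) — so at least 3 blocks are needed, and 3 is optimal.

3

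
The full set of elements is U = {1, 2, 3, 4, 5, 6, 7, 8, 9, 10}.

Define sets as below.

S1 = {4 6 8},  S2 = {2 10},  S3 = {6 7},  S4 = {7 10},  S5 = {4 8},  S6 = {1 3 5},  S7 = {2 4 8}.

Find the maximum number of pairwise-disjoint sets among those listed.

4

S2, S3, S5, S6 are pairwise disjoint (S2={2,10}; S3={6,7}; S5={4,8}; S6={1,3,5}).
Every remaining set overlaps one of these, and no 5 of the listed sets are pairwise disjoint, so 4 is the maximum.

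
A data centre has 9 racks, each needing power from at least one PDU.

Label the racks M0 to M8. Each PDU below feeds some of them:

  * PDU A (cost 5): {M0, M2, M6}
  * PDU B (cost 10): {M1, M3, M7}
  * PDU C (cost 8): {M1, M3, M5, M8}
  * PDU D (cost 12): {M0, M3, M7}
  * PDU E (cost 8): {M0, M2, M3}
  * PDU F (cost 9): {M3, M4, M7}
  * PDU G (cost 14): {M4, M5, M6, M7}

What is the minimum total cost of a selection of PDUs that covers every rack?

22

A, C, F together cover every rack (A ∪ C ∪ F = {M0, M1, M2, M3, M4, M5, M6, M7, M8}); total cost 5 + 8 + 9 = 22.
No covering selection has total cost below 22.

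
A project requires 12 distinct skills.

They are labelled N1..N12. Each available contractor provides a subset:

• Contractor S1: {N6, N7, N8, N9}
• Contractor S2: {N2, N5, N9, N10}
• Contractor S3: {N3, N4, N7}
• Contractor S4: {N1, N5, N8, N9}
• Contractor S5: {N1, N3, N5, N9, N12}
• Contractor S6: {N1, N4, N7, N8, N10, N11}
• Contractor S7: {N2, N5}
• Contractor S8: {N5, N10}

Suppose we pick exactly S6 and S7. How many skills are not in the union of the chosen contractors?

Union of S6, S7 = {N1, N2, N4, N5, N7, N8, N10, N11}.
Not covered: N3, N6, N9, N12 — 4 skills.

4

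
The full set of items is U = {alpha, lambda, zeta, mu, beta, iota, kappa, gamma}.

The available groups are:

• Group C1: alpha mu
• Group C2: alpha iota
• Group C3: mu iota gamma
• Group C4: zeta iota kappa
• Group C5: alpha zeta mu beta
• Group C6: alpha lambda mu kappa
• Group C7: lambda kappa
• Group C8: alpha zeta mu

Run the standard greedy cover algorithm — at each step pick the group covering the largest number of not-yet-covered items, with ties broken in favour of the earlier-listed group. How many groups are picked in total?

Greedy: pick C5 (covers 4 new) → pick C3 (covers 2 new) → pick C6 (covers 2 new). Total picks: 3.

3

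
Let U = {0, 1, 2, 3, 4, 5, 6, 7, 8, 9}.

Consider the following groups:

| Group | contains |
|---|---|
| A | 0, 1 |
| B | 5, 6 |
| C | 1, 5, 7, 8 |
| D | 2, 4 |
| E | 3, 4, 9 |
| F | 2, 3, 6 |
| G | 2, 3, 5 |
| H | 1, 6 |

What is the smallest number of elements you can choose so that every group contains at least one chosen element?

4

T = {1, 2, 6, 9} meets every group (each contains at least one member of T), and |T| = 4.
No choice of 3 elements meets every group, so 4 is the minimum.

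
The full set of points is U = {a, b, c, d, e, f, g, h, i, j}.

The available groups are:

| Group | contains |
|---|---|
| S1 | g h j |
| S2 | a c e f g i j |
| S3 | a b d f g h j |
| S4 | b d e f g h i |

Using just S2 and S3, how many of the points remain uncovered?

Union of S2, S3 = {a, b, c, d, e, f, g, h, i, j} — that's every point, so 0 are uncovered.

0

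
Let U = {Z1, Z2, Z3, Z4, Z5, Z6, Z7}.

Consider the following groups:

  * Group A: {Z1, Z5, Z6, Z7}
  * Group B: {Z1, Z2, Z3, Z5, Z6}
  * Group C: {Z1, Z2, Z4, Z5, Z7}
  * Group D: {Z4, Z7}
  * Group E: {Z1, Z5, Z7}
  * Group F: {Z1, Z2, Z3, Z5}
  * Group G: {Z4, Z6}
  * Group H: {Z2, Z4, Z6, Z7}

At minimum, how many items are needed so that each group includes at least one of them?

Take T = {Z1, Z4}. Each listed group contains at least one of these, so T is a hitting set of size 2.
The groups B, D are pairwise disjoint, so any hitting set needs a separate item for each — at least 2. Hence 2 is optimal.

2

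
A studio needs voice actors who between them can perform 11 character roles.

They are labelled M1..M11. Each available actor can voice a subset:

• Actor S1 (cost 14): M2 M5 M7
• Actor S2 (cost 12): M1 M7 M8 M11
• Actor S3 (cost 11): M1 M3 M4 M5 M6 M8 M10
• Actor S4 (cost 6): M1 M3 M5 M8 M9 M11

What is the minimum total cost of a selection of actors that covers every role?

31

S1, S3, S4 together cover every role (S1 ∪ S3 ∪ S4 = {M1, M2, M3, M4, M5, M6, M7, M8, M9, M10, M11}); total cost 14 + 11 + 6 = 31.
No covering selection has total cost below 31.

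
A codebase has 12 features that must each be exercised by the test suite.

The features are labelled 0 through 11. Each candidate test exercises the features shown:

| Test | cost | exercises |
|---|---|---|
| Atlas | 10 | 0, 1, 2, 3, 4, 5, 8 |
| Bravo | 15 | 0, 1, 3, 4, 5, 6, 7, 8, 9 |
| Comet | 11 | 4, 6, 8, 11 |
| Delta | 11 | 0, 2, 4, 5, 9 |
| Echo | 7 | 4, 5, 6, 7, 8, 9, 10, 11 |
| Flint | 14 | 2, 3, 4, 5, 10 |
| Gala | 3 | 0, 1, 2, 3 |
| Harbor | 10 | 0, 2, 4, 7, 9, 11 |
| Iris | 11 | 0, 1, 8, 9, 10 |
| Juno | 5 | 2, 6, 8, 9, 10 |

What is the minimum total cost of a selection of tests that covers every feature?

Echo, Gala together cover every feature (Echo ∪ Gala = {0, 1, 2, 3, 4, 5, 6, 7, 8, 9, 10, 11}); total cost 7 + 3 = 10.
No covering selection has total cost below 10.

10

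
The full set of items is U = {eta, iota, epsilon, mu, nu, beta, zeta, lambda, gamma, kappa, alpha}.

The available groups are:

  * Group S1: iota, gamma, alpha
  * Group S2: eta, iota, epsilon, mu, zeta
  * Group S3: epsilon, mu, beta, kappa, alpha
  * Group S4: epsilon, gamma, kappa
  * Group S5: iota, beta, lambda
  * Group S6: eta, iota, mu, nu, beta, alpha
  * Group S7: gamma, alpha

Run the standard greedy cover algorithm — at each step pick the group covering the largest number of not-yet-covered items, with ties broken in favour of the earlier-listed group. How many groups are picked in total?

Greedy: pick S6 (covers 6 new) → pick S4 (covers 3 new) → pick S2 (covers 1 new) → pick S5 (covers 1 new). Total picks: 4.

4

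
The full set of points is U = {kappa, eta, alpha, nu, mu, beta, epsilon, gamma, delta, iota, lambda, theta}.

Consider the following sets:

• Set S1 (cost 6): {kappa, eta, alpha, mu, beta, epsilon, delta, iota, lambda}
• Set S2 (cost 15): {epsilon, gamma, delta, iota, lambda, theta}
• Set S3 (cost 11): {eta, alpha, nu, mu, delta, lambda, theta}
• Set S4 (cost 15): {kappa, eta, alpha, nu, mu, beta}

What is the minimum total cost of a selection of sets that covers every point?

S2, S4 together cover every point (S2 ∪ S4 = {kappa, eta, alpha, nu, mu, beta, epsilon, gamma, delta, iota, lambda, theta}); total cost 15 + 15 = 30.
The greedy pick S1, S3, S2 costs 32; no covering selection beats 30.

30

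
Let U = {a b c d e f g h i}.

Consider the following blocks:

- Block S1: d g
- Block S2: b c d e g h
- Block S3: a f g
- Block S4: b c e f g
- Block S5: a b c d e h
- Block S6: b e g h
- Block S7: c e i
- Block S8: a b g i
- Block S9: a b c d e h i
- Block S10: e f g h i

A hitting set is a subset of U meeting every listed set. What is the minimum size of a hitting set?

2

The 2 points {c, g} hit every block.
The blocks S3, S7 are pairwise disjoint, so any hitting set needs a separate point for each — at least 2. Hence 2 is optimal.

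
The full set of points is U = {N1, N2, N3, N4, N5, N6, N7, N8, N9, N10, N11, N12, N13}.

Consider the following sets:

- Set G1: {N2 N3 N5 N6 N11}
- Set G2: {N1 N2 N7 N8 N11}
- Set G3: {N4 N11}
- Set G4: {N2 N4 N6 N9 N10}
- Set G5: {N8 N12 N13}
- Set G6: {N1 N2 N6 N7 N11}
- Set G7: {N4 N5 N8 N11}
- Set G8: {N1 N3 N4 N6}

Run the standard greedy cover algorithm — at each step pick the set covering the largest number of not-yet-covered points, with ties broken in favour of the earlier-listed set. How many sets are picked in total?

Greedy: pick G1 (covers 5 new) → pick G2 (covers 3 new) → pick G4 (covers 3 new) → pick G5 (covers 2 new). Total picks: 4.

4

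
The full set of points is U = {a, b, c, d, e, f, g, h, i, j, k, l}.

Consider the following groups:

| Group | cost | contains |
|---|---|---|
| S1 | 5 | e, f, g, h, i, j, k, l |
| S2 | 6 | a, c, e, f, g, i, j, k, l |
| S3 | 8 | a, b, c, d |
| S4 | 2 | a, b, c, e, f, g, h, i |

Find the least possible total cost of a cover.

S1, S3 together cover every point (S1 ∪ S3 = {a, b, c, d, e, f, g, h, i, j, k, l}); total cost 5 + 8 = 13.
The greedy pick S4, S1, S3 costs 15; no covering selection beats 13.

13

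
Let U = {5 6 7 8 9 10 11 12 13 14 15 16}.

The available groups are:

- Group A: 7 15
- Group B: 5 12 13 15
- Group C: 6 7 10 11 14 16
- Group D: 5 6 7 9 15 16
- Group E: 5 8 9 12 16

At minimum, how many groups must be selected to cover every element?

Take {B, C, E}. Their union is {5, 6, 7, 8, 9, 10, 11, 12, 13, 14, 15, 16}, which is all 12 elements.
Only E contains 8, so E is forced; the remaining 7 elements need at least 2 more groups (each remaining group adds at most 5) — so at least 3 groups are needed, and 3 is optimal.

3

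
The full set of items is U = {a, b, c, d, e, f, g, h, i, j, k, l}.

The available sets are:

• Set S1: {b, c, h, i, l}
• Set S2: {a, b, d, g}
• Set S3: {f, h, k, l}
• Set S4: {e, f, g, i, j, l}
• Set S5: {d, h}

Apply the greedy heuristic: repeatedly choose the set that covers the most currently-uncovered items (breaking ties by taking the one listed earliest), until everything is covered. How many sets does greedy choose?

Greedy: pick S4 (covers 6 new) → pick S1 (covers 3 new) → pick S2 (covers 2 new) → pick S3 (covers 1 new). Total picks: 4.

4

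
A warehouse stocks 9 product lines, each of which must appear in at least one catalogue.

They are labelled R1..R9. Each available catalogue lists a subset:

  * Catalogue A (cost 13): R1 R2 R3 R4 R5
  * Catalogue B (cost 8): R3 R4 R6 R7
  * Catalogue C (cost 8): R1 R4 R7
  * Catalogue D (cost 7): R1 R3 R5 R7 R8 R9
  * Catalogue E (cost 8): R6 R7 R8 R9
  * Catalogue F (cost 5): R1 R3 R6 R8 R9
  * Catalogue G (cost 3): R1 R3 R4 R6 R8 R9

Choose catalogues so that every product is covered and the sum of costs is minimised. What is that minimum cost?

21

A, E together cover every product (A ∪ E = {R1, R2, R3, R4, R5, R6, R7, R8, R9}); total cost 13 + 8 = 21.
The greedy pick G, D, A costs 23; no covering selection beats 21.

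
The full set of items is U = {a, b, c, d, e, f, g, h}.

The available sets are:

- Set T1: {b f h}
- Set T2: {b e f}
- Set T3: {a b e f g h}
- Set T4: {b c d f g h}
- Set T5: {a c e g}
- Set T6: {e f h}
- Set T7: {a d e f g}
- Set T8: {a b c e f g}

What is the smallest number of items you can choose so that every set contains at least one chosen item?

2

Take T = {c, f}. Each listed set contains at least one of these, so T is a hitting set of size 2.
The sets T1, T5 are pairwise disjoint, so any hitting set needs a separate item for each — at least 2. Hence 2 is optimal.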